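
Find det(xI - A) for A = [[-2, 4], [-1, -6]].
χ_A(x) = (x + 4)^2

xI - A = [[x + 2, -4], [1, x + 6]].

Expanding det(xI - A) along the first row:
det(xI - A) = + (x + 2)·det([[x + 6]]) - (-4)·det([[1]]).

Evaluating gives χ_A(x) = x^2 + 8x + 16 = (x + 4)^2.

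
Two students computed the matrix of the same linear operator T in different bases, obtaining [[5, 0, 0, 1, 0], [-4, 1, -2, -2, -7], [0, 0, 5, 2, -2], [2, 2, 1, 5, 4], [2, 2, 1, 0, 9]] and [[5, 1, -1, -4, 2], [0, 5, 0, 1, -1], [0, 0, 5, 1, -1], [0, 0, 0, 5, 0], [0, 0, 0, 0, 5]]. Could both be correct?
Both have characteristic polynomial (x - 5)^5, but the minimal polynomial of A is (x - 5)^3 while the minimal polynomial of B is (x - 5)^2. The minimal polynomial is a similarity invariant, so A and B are not similar.

No.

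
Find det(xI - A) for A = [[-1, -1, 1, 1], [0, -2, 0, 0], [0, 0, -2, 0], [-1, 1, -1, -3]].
χ_A(x) = (x + 2)^4

xI - A = [[x + 1, 1, -1, -1], [0, x + 2, 0, 0], [0, 0, x + 2, 0], [1, -1, 1, x + 3]].

Expanding det(xI - A) along the first row:
det(xI - A) = + (x + 1)·det([[x + 2, 0, 0], [0, x + 2, 0], [-1, 1, x + 3]]) - (1)·det([[0, 0, 0], [0, x + 2, 0], [1, 1, x + 3]]) + (-1)·det([[0, x + 2, 0], [0, 0, 0], [1, -1, x + 3]]) - (-1)·det([[0, x + 2, 0], [0, 0, x + 2], [1, -1, 1]]).

Evaluating gives χ_A(x) = x^4 + 8x^3 + 24x^2 + 32x + 16 = (x + 2)^4.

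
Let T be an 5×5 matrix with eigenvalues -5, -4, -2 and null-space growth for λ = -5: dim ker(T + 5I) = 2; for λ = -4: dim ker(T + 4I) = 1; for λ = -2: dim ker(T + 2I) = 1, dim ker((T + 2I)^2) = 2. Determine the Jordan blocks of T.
Jordan blocks: (-5, 1), (-5, 1), (-4, 1), (-2, 2)

λ = -5: successive nullity increments [2] count blocks of size ≥ k; block sizes are [1, 1].
λ = -4: successive nullity increments [1] count blocks of size ≥ k; block sizes are [1].
λ = -2: successive nullity increments [1, 1] count blocks of size ≥ k; block sizes are [2].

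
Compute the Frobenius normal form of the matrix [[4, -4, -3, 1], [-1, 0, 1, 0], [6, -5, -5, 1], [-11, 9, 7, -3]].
R = [[0, -1, 0, 0], [1, -2, 0, 0], [0, 0, 0, -1], [0, 0, 1, -2]]

The invariant factors of A (the non-unit diagonal entries of the Smith normal form of xI - A over ℚ[x]) are (x + 1)^2, (x + 1)^2, each dividing the next. The characteristic polynomial is their product, (x + 1)^4.

The rational canonical form is the block-diagonal matrix of companion matrices C(f_i):
R = [[0, -1, 0, 0], [1, -2, 0, 0], [0, 0, 0, -1], [0, 0, 1, -2]].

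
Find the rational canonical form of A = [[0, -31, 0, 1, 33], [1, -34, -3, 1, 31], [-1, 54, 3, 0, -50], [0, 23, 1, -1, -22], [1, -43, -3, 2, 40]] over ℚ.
R = [[0, 0, 0, 0, 80], [1, 0, 0, 0, 8], [0, 1, 0, 0, -19], [0, 0, 1, 0, -13], [0, 0, 0, 1, 8]]

The invariant factors of A (the non-unit diagonal entries of the Smith normal form of xI - A over ℚ[x]) are (x - 4)^2(x^3 - 3x - 5), each dividing the next. The characteristic polynomial is their product, (x - 4)^2(x^3 - 3x - 5).

The rational canonical form is the block-diagonal matrix of companion matrices C(f_i):
R = [[0, 0, 0, 0, 80], [1, 0, 0, 0, 8], [0, 1, 0, 0, -19], [0, 0, 1, 0, -13], [0, 0, 0, 1, 8]].

Note the characteristic polynomial does not split into linear factors over ℚ, so A has no Jordan form over ℚ; the rational canonical form exists over any field.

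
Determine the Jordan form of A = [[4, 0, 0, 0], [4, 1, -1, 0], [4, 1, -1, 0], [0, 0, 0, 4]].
The characteristic polynomial is det(xI - A) = x^2(x - 4)^2, so the eigenvalues are 0 (algebraic multiplicity 2), 4 (algebraic multiplicity 2).

For λ = 0: rank(A) = 3, rank(A^2) = 2. The eigenspace has dimension 4 - 3 = 1, so there is 1 Jordan block; the rank sequence gives block sizes [2].

For λ = 4: rank(A - 4I) = 2. The eigenspace has dimension 4 - 2 = 2, so there are 2 Jordan blocks; the rank sequence gives block sizes [1, 1].

Assembling the blocks gives the Jordan form J above.

J = [[0, 1, 0, 0], [0, 0, 0, 0], [0, 0, 4, 0], [0, 0, 0, 4]]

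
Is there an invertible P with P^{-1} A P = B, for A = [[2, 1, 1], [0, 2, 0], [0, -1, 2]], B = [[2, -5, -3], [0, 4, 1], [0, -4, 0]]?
Two matrices over a field are similar if and only if they have the same invariant factors.

Both A and B have characteristic polynomial (x - 2)^3 and minimal polynomial (x - 2)^3. Computing further, both have invariant factors (x - 2)^3. Hence A and B are similar.

Yes.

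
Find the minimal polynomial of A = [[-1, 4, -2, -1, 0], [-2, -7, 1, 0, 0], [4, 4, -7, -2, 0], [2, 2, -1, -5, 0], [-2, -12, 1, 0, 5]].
m_A(x) = (x - 5)(x + 5)^3

The characteristic polynomial factors as (x - 5)(x + 5)^4. The minimal polynomial is ∏(x - λ)^{k_λ} where k_λ is the size of the largest Jordan block at λ.

For λ = -5: rank(A + 5I) = 3, and the largest Jordan block has size 3 (the smallest k with rank((A + 5I)^k) = rank((A + 5I)^(k+1))).
For λ = 5: rank(A - 5I) = 4, and the largest Jordan block has size 1 (the smallest k with rank((A - 5I)^k) = rank((A - 5I)^(k+1))).

So m_A(x) = (x - 5)(x + 5)^3.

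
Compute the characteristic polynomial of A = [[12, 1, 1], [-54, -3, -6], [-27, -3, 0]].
χ_A(x) = (x - 3)^3

xI - A = [[x - 12, -1, -1], [54, x + 3, 6], [27, 3, x]].

Expanding det(xI - A) along the first row:
det(xI - A) = + (x - 12)·det([[x + 3, 6], [3, x]]) - (-1)·det([[54, 6], [27, x]]) + (-1)·det([[54, x + 3], [27, 3]]).

Evaluating gives χ_A(x) = x^3 - 9x^2 + 27x - 27 = (x - 3)^3.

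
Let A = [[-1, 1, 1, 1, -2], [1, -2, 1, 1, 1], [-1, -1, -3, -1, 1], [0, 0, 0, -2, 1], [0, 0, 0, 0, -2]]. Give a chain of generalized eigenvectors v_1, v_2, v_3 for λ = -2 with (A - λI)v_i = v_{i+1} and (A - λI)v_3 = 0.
We seek v_1 ∈ ker((A + 2I)^3) \ ker((A + 2I)^2), then set v_{i+1} = (A + 2I) v_i.

One such chain is v_1 = [[-5, 0, 5, 1, 0]]^T, v_2 = [[1, 1, -1, 0, 0]]^T, v_3 = [[1, 0, -1, 0, 0]]^T. Check: (A + 2I) v_3 = [[0, 0, 0, 0, 0]]^T = 0.

v_1 = [[-5, 0, 5, 1, 0]]^T, v_2 = [[1, 1, -1, 0, 0]]^T, v_3 = [[1, 0, -1, 0, 0]]^T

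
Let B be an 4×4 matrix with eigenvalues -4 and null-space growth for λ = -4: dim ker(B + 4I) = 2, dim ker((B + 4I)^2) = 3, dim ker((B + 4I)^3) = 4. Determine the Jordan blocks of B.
Jordan blocks: (-4, 3), (-4, 1)

λ = -4: successive nullity increments [2, 1, 1] count blocks of size ≥ k; block sizes are [3, 1].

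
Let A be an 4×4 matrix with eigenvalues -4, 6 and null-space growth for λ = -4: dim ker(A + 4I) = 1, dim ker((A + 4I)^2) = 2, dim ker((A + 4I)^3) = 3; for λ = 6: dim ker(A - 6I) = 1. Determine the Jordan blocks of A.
Jordan blocks: (-4, 3), (6, 1)

λ = -4: successive nullity increments [1, 1, 1] count blocks of size ≥ k; block sizes are [3].
λ = 6: successive nullity increments [1] count blocks of size ≥ k; block sizes are [1].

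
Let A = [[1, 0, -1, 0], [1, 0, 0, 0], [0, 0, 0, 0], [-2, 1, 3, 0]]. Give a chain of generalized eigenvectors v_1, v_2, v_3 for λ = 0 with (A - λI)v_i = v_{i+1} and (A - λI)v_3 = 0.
v_1 = [[1, -1, 1, 3]]^T, v_2 = [[0, 1, 0, 0]]^T, v_3 = [[0, 0, 0, 1]]^T

We seek v_1 ∈ ker(A^3) \ ker(A^2), then set v_{i+1} = A v_i.

One such chain is v_1 = [[1, -1, 1, 3]]^T, v_2 = [[0, 1, 0, 0]]^T, v_3 = [[0, 0, 0, 1]]^T. Check: A v_3 = [[0, 0, 0, 0]]^T = 0.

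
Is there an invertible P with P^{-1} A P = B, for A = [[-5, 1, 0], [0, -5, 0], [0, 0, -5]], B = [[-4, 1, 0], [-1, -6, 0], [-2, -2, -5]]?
Yes.

Two matrices over a field are similar if and only if they have the same invariant factors.

Both A and B have characteristic polynomial (x + 5)^3 and minimal polynomial (x + 5)^2. Computing further, both have invariant factors x + 5, (x + 5)^2. Hence A and B are similar.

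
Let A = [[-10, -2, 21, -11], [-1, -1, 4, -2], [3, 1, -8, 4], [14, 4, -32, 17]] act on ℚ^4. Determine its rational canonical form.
R = [[0, 0, 0, 2], [1, 0, 0, 9], [0, 1, 0, 4], [0, 0, 1, -2]]

The invariant factors of A (the non-unit diagonal entries of the Smith normal form of xI - A over ℚ[x]) are (x + 2)(x^3 - 4x - 1), each dividing the next. The characteristic polynomial is their product, (x + 2)(x^3 - 4x - 1).

The rational canonical form is the block-diagonal matrix of companion matrices C(f_i):
R = [[0, 0, 0, 2], [1, 0, 0, 9], [0, 1, 0, 4], [0, 0, 1, -2]].

Note the characteristic polynomial does not split into linear factors over ℚ, so A has no Jordan form over ℚ; the rational canonical form exists over any field.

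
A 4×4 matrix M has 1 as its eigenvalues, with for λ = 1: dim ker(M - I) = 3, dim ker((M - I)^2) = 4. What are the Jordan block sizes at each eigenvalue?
λ = 1: successive nullity increments [3, 1] count blocks of size ≥ k; block sizes are [2, 1, 1].

Jordan blocks: (1, 2), (1, 1), (1, 1)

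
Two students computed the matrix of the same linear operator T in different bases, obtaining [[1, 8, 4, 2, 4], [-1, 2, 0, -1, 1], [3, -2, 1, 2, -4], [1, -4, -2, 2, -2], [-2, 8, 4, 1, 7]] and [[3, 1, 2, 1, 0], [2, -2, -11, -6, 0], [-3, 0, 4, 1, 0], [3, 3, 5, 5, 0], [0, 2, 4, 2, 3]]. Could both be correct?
Both have characteristic polynomial (x - 3)^3(x - 2)^2, but the minimal polynomial of A is (x - 3)^2(x - 2) while the minimal polynomial of B is (x - 3)^2(x - 2)^2. The minimal polynomial is a similarity invariant, so A and B are not similar.

No.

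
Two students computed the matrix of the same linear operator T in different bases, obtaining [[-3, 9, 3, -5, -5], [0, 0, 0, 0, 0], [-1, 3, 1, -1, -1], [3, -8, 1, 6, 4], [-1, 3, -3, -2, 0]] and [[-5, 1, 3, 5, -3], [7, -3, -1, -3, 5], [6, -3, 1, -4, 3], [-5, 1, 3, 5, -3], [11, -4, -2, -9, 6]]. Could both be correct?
Both have characteristic polynomial x^3(x - 2)^2, but the minimal polynomial of A is x^3(x - 2)^2 while the minimal polynomial of B is x^2(x - 2)^2. The minimal polynomial is a similarity invariant, so A and B are not similar.

No.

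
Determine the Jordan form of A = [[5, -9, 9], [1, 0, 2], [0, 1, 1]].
The characteristic polynomial is det(xI - A) = (x - 2)^3, so the eigenvalues are 2 (algebraic multiplicity 3).

For λ = 2: rank(A - 2I) = 2, rank((A - 2I)^2) = 1, rank((A - 2I)^3) = 0. The eigenspace has dimension 3 - 2 = 1, so there is 1 Jordan block; the rank sequence gives block sizes [3].

Assembling the blocks gives the Jordan form J above.

J = [[2, 1, 0], [0, 2, 1], [0, 0, 2]]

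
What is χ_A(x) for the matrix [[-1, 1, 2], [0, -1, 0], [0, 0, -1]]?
xI - A = [[x + 1, -1, -2], [0, x + 1, 0], [0, 0, x + 1]].

Expanding det(xI - A) along the first row:
det(xI - A) = + (x + 1)·det([[x + 1, 0], [0, x + 1]]) - (-1)·det([[0, 0], [0, x + 1]]) + (-2)·det([[0, x + 1], [0, 0]]).

Evaluating gives χ_A(x) = x^3 + 3x^2 + 3x + 1 = (x + 1)^3.

χ_A(x) = (x + 1)^3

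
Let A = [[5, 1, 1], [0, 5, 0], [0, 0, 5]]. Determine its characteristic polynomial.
xI - A = [[x - 5, -1, -1], [0, x - 5, 0], [0, 0, x - 5]].

Expanding det(xI - A) along the first row:
det(xI - A) = + (x - 5)·det([[x - 5, 0], [0, x - 5]]) - (-1)·det([[0, 0], [0, x - 5]]) + (-1)·det([[0, x - 5], [0, 0]]).

Evaluating gives χ_A(x) = x^3 - 15x^2 + 75x - 125 = (x - 5)^3.

χ_A(x) = (x - 5)^3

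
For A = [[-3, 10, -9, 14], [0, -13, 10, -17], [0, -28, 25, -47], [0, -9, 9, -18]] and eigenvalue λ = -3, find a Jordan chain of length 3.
We seek v_1 ∈ ker((A + 3I)^3) \ ker((A + 3I)^2), then set v_{i+1} = (A + 3I) v_i.

One such chain is v_1 = [[0, -3, -8, -3]]^T, v_2 = [[0, 1, 1, 0]]^T, v_3 = [[1, 0, 0, 0]]^T. Check: (A + 3I) v_3 = [[0, 0, 0, 0]]^T = 0.

v_1 = [[0, -3, -8, -3]]^T, v_2 = [[0, 1, 1, 0]]^T, v_3 = [[1, 0, 0, 0]]^T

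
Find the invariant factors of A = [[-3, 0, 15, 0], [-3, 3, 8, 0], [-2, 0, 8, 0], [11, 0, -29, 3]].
The Jordan structure of A has elementary divisors (x - 2), (x - 3)^2, (x - 3). Arranging the block sizes at each eigenvalue in decreasing order and taking row products gives the invariant factors.

Invariant factors (smallest first, each dividing the next): x - 3, (x - 3)^2(x - 2).

Check: the last factor (x - 3)^2(x - 2) is the minimal polynomial, and the product (x - 3)^3(x - 2) is the characteristic polynomial.

x - 3, (x - 3)^2(x - 2)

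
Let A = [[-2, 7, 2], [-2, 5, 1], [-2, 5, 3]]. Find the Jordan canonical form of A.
J = [[2, 1, 0], [0, 2, 1], [0, 0, 2]]

The characteristic polynomial is det(xI - A) = (x - 2)^3, so the eigenvalues are 2 (algebraic multiplicity 3).

For λ = 2: rank(A - 2I) = 2, rank((A - 2I)^2) = 1, rank((A - 2I)^3) = 0. The eigenspace has dimension 3 - 2 = 1, so there is 1 Jordan block; the rank sequence gives block sizes [3].

Assembling the blocks gives the Jordan form J above.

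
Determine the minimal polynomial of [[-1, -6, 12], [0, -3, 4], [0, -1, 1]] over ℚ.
The characteristic polynomial factors as (x + 1)^3. The minimal polynomial is ∏(x - λ)^{k_λ} where k_λ is the size of the largest Jordan block at λ.

For λ = -1: rank(A + I) = 1, and the largest Jordan block has size 2 (the smallest k with rank((A + I)^k) = rank((A + I)^(k+1))).

So m_A(x) = (x + 1)^2.

m_A(x) = (x + 1)^2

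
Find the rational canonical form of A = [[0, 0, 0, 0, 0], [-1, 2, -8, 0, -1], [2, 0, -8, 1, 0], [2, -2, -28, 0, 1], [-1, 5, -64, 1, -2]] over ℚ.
R = [[0, 0, 0, 0, 0], [1, 0, 0, 0, -36], [0, 1, 0, 0, -48], [0, 0, 1, 0, -28], [0, 0, 0, 1, -8]]

The invariant factors of A (the non-unit diagonal entries of the Smith normal form of xI - A over ℚ[x]) are x(x^2 + 4x + 6)^2, each dividing the next. The characteristic polynomial is their product, x(x^2 + 4x + 6)^2.

The rational canonical form is the block-diagonal matrix of companion matrices C(f_i):
R = [[0, 0, 0, 0, 0], [1, 0, 0, 0, -36], [0, 1, 0, 0, -48], [0, 0, 1, 0, -28], [0, 0, 0, 1, -8]].

Note the characteristic polynomial does not split into linear factors over ℚ, so A has no Jordan form over ℚ; the rational canonical form exists over any field.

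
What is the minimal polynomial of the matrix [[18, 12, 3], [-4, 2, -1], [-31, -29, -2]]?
m_A(x) = (x - 6)^3

The characteristic polynomial factors as (x - 6)^3. The minimal polynomial is ∏(x - λ)^{k_λ} where k_λ is the size of the largest Jordan block at λ.

For λ = 6: rank(A - 6I) = 2, and the largest Jordan block has size 3 (the smallest k with rank((A - 6I)^k) = rank((A - 6I)^(k+1))).

So m_A(x) = (x - 6)^3.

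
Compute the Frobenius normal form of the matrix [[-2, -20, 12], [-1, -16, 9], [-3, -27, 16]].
R = [[0, 0, -6], [1, 0, -3], [0, 1, -2]]

The invariant factors of A (the non-unit diagonal entries of the Smith normal form of xI - A over ℚ[x]) are (x + 2)(x^2 + 3), each dividing the next. The characteristic polynomial is their product, (x + 2)(x^2 + 3).

The rational canonical form is the block-diagonal matrix of companion matrices C(f_i):
R = [[0, 0, -6], [1, 0, -3], [0, 1, -2]].

Note the characteristic polynomial does not split into linear factors over ℚ, so A has no Jordan form over ℚ; the rational canonical form exists over any field.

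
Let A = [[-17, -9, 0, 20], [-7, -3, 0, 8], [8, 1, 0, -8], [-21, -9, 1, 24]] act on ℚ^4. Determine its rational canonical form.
R = [[0, 0, 0, -4], [1, 0, 0, 8], [0, 1, 0, -8], [0, 0, 1, 4]]

The invariant factors of A (the non-unit diagonal entries of the Smith normal form of xI - A over ℚ[x]) are (x^2 - 2x + 2)^2, each dividing the next. The characteristic polynomial is their product, (x^2 - 2x + 2)^2.

The rational canonical form is the block-diagonal matrix of companion matrices C(f_i):
R = [[0, 0, 0, -4], [1, 0, 0, 8], [0, 1, 0, -8], [0, 0, 1, 4]].

Note the characteristic polynomial does not split into linear factors over ℚ, so A has no Jordan form over ℚ; the rational canonical form exists over any field.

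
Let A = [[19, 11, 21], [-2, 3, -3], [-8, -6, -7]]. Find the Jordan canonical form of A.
J = [[5, 1, 0], [0, 5, 1], [0, 0, 5]]

The characteristic polynomial is det(xI - A) = (x - 5)^3, so the eigenvalues are 5 (algebraic multiplicity 3).

For λ = 5: rank(A - 5I) = 2, rank((A - 5I)^2) = 1, rank((A - 5I)^3) = 0. The eigenspace has dimension 3 - 2 = 1, so there is 1 Jordan block; the rank sequence gives block sizes [3].

Assembling the blocks gives the Jordan form J above.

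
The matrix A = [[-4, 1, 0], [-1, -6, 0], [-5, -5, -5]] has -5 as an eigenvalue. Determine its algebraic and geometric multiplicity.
The characteristic polynomial is (x + 5)^3, so the factor x + 5 appears with exponent 3: the algebraic multiplicity is 3.

rank(A + 5I) = 1, so the eigenspace has dimension 3 - 1 = 2: the geometric multiplicity is 2.

Since 2 < 3, A is not diagonalizable.

algebraic multiplicity 3, geometric multiplicity 2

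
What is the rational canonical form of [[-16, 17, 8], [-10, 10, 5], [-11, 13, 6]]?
The invariant factors of A (the non-unit diagonal entries of the Smith normal form of xI - A over ℚ[x]) are x^3 - 3x - 5, each dividing the next. The characteristic polynomial is their product, x^3 - 3x - 5.

The rational canonical form is the block-diagonal matrix of companion matrices C(f_i):
R = [[0, 0, 5], [1, 0, 3], [0, 1, 0]].

Note the characteristic polynomial does not split into linear factors over ℚ, so A has no Jordan form over ℚ; the rational canonical form exists over any field.

R = [[0, 0, 5], [1, 0, 3], [0, 1, 0]]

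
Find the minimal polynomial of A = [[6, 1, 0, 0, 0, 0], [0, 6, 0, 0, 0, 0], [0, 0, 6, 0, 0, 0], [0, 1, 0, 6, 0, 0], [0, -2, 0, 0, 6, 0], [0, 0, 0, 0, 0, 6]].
The characteristic polynomial factors as (x - 6)^6. The minimal polynomial is ∏(x - λ)^{k_λ} where k_λ is the size of the largest Jordan block at λ.

For λ = 6: rank(A - 6I) = 1, and the largest Jordan block has size 2 (the smallest k with rank((A - 6I)^k) = rank((A - 6I)^(k+1))).

So m_A(x) = (x - 6)^2.

m_A(x) = (x - 6)^2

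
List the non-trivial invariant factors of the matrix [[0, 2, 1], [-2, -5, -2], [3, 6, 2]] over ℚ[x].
x + 1, (x + 1)^2

The Jordan structure of A has elementary divisors (x + 1)^2, (x + 1). Arranging the block sizes at each eigenvalue in decreasing order and taking row products gives the invariant factors.

Invariant factors (smallest first, each dividing the next): x + 1, (x + 1)^2.

Check: the last factor (x + 1)^2 is the minimal polynomial, and the product (x + 1)^3 is the characteristic polynomial.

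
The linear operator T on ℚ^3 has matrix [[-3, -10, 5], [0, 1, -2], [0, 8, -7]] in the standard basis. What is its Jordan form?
J = [[-3, 1, 0], [0, -3, 0], [0, 0, -3]]

The characteristic polynomial is det(xI - A) = (x + 3)^3, so the eigenvalues are -3 (algebraic multiplicity 3).

For λ = -3: rank(A + 3I) = 1, rank((A + 3I)^2) = 0. The eigenspace has dimension 3 - 1 = 2, so there are 2 Jordan blocks; the rank sequence gives block sizes [2, 1].

Assembling the blocks gives the Jordan form J above.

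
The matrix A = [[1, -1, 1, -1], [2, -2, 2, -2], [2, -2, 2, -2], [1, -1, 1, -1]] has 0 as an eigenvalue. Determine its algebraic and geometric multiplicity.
The characteristic polynomial is x^4, so the factor x appears with exponent 4: the algebraic multiplicity is 4.

rank(A) = 1, so the eigenspace has dimension 4 - 1 = 3: the geometric multiplicity is 3.

Since 3 < 4, A is not diagonalizable.

algebraic multiplicity 4, geometric multiplicity 3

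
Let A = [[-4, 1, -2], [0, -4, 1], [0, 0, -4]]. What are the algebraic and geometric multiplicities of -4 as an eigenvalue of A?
algebraic multiplicity 3, geometric multiplicity 1

The characteristic polynomial is (x + 4)^3, so the factor x + 4 appears with exponent 3: the algebraic multiplicity is 3.

rank(A + 4I) = 2, so the eigenspace has dimension 3 - 2 = 1: the geometric multiplicity is 1.

Since 1 < 3, A is not diagonalizable.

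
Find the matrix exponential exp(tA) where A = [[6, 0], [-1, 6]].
A has Jordan form J = [[6, 1], [0, 6]] with A = PJP^{-1}, so e^{tA} = P e^{tJ} P^{-1}.

For a Jordan block J_k(λ), e^{tJ_k(λ)} = e^{λt} · (I + tN + t^2 N^2/2! + ... + t^{k-1} N^{k-1}/(k-1)!) where N is the nilpotent superdiagonal part.

Assembling the blocks and conjugating back gives the entries of e^{tA} as shown above.

e^{tA} = [[e^{6*t}, 0], [-t*e^{6*t}, e^{6*t}]]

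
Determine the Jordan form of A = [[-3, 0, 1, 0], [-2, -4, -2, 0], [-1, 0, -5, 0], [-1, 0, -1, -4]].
J = [[-4, 1, 0, 0], [0, -4, 0, 0], [0, 0, -4, 0], [0, 0, 0, -4]]

The characteristic polynomial is det(xI - A) = (x + 4)^4, so the eigenvalues are -4 (algebraic multiplicity 4).

For λ = -4: rank(A + 4I) = 1, rank((A + 4I)^2) = 0. The eigenspace has dimension 4 - 1 = 3, so there are 3 Jordan blocks; the rank sequence gives block sizes [2, 1, 1].

Assembling the blocks gives the Jordan form J above.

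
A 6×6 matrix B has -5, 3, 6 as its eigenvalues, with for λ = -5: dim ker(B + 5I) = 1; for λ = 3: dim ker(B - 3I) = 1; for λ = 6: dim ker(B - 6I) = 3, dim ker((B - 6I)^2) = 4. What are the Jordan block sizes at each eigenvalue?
λ = -5: successive nullity increments [1] count blocks of size ≥ k; block sizes are [1].
λ = 3: successive nullity increments [1] count blocks of size ≥ k; block sizes are [1].
λ = 6: successive nullity increments [3, 1] count blocks of size ≥ k; block sizes are [2, 1, 1].

Jordan blocks: (-5, 1), (3, 1), (6, 2), (6, 1), (6, 1)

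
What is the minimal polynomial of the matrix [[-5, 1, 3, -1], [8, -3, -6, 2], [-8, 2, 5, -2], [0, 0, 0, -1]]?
The characteristic polynomial factors as (x + 1)^4. The minimal polynomial is ∏(x - λ)^{k_λ} where k_λ is the size of the largest Jordan block at λ.

For λ = -1: rank(A + I) = 1, and the largest Jordan block has size 2 (the smallest k with rank((A + I)^k) = rank((A + I)^(k+1))).

So m_A(x) = (x + 1)^2.

m_A(x) = (x + 1)^2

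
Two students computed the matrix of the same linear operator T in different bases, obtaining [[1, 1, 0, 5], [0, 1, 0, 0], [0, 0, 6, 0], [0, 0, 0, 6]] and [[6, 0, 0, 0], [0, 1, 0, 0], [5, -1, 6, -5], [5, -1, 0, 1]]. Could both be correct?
Yes.

Two matrices over a field are similar if and only if they have the same invariant factors.

Both A and B have characteristic polynomial (x - 6)^2(x - 1)^2 and minimal polynomial (x - 6)(x - 1)^2. Computing further, both have invariant factors x - 6, (x - 6)(x - 1)^2. Hence A and B are similar.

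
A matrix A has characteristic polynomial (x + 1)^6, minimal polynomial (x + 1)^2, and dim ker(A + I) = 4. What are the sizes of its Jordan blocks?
Jordan blocks: (-1, 2), (-1, 2), (-1, 1), (-1, 1)

λ = -1: algebraic multiplicity 6 (exponent in χ_A), largest block size 2 (exponent in m_A), 4 blocks (geometric multiplicity). These force block sizes [2, 2, 1, 1].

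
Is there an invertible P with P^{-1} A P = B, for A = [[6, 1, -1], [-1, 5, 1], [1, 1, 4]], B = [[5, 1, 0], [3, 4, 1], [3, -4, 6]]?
Two matrices over a field are similar if and only if they have the same invariant factors.

Both A and B have characteristic polynomial (x - 5)^3 and minimal polynomial (x - 5)^3. Computing further, both have invariant factors (x - 5)^3. Hence A and B are similar.

Yes.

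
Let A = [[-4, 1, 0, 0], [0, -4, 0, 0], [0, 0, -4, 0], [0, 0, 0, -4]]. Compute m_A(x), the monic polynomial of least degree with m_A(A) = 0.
m_A(x) = (x + 4)^2

The characteristic polynomial factors as (x + 4)^4. The minimal polynomial is ∏(x - λ)^{k_λ} where k_λ is the size of the largest Jordan block at λ.

For λ = -4: rank(A + 4I) = 1, and the largest Jordan block has size 2 (the smallest k with rank((A + 4I)^k) = rank((A + 4I)^(k+1))).

So m_A(x) = (x + 4)^2.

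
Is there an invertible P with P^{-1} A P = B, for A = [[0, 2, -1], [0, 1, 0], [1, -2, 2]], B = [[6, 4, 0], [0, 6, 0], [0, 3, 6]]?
trace(A) = 3 but trace(B) = 18. The trace is a similarity invariant, so A and B are not similar.

No.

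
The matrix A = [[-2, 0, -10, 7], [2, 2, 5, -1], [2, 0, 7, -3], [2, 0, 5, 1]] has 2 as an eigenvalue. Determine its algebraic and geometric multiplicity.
algebraic multiplicity 4, geometric multiplicity 2

The characteristic polynomial is (x - 2)^4, so the factor x - 2 appears with exponent 4: the algebraic multiplicity is 4.

rank(A - 2I) = 2, so the eigenspace has dimension 4 - 2 = 2: the geometric multiplicity is 2.

Since 2 < 4, A is not diagonalizable.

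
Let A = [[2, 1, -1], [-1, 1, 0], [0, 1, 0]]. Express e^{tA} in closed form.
A has Jordan form J = [[1, 1, 0], [0, 1, 1], [0, 0, 1]] with A = PJP^{-1}, so e^{tA} = P e^{tJ} P^{-1}.

For a Jordan block J_k(λ), e^{tJ_k(λ)} = e^{λt} · (I + tN + t^2 N^2/2! + ... + t^{k-1} N^{k-1}/(k-1)!) where N is the nilpotent superdiagonal part.

Assembling the blocks and conjugating back gives the entries of e^{tA} as shown above.

e^{tA} = [[(t + 1)*e^{t}, t*e^{t}, -t*e^{t}], [t*(-t - 2)*e^{t}/2, (2 - t^2)*e^{t}/2, t^2*e^{t}/2], [-t^2*e^{t}/2, t*(2 - t)*e^{t}/2, (t^2/2 - t + 1)*e^{t}]]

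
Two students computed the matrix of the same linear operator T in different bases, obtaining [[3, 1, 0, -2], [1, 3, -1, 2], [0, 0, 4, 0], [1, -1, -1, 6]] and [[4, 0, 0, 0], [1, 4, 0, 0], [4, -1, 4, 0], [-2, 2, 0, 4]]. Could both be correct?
Two matrices over a field are similar if and only if they have the same invariant factors.

Both A and B have characteristic polynomial (x - 4)^4 and minimal polynomial (x - 4)^3. Computing further, both have invariant factors x - 4, (x - 4)^3. Hence A and B are similar.

Yes.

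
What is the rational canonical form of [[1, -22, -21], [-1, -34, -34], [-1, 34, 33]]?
R = [[0, 0, -12], [1, 0, 10], [0, 1, 0]]

The invariant factors of A (the non-unit diagonal entries of the Smith normal form of xI - A over ℚ[x]) are (x - 2)(x^2 + 2x - 6), each dividing the next. The characteristic polynomial is their product, (x - 2)(x^2 + 2x - 6).

The rational canonical form is the block-diagonal matrix of companion matrices C(f_i):
R = [[0, 0, -12], [1, 0, 10], [0, 1, 0]].

Note the characteristic polynomial does not split into linear factors over ℚ, so A has no Jordan form over ℚ; the rational canonical form exists over any field.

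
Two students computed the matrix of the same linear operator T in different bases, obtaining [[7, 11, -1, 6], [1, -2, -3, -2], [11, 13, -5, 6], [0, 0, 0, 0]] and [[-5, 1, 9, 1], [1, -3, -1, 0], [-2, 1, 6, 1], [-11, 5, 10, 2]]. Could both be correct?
No.

χ_A(x) = x^4 but χ_B(x) = (x - 3)^2(x + 3)^2. The characteristic polynomial is a similarity invariant, so A and B are not similar.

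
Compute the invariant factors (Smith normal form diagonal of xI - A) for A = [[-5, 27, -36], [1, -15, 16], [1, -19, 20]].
The Jordan structure of A has elementary divisors (x + 2)^2, (x - 4). Arranging the block sizes at each eigenvalue in decreasing order and taking row products gives the invariant factors.

Invariant factors (smallest first, each dividing the next): (x - 4)(x + 2)^2.

Check: the last factor (x - 4)(x + 2)^2 is the minimal polynomial, and the product (x - 4)(x + 2)^2 is the characteristic polynomial.

(x - 4)(x + 2)^2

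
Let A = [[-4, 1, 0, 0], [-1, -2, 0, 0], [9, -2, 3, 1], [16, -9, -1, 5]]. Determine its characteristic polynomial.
χ_A(x) = (x - 4)^2(x + 3)^2

xI - A = [[x + 4, -1, 0, 0], [1, x + 2, 0, 0], [-9, 2, x - 3, -1], [-16, 9, 1, x - 5]].

Expanding det(xI - A) along the first row:
det(xI - A) = + (x + 4)·det([[x + 2, 0, 0], [2, x - 3, -1], [9, 1, x - 5]]) - (-1)·det([[1, 0, 0], [-9, x - 3, -1], [-16, 1, x - 5]]) + (0)·det([[1, x + 2, 0], [-9, 2, -1], [-16, 9, x - 5]]) - (0)·det([[1, x + 2, 0], [-9, 2, x - 3], [-16, 9, 1]]).

Evaluating gives χ_A(x) = x^4 - 2x^3 - 23x^2 + 24x + 144 = (x - 4)^2(x + 3)^2.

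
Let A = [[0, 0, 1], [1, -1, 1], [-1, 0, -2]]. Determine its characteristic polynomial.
xI - A = [[x, 0, -1], [-1, x + 1, -1], [1, 0, x + 2]].

Expanding det(xI - A) along the first row:
det(xI - A) = + (x)·det([[x + 1, -1], [0, x + 2]]) - (0)·det([[-1, -1], [1, x + 2]]) + (-1)·det([[-1, x + 1], [1, 0]]).

Evaluating gives χ_A(x) = x^3 + 3x^2 + 3x + 1 = (x + 1)^3.

χ_A(x) = (x + 1)^3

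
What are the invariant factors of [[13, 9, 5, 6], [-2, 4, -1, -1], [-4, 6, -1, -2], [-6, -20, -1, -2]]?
The Jordan structure of A has elementary divisors (x - 1)^2, (x - 6)^2. Arranging the block sizes at each eigenvalue in decreasing order and taking row products gives the invariant factors.

Invariant factors (smallest first, each dividing the next): (x - 6)^2(x - 1)^2.

Check: the last factor (x - 6)^2(x - 1)^2 is the minimal polynomial, and the product (x - 6)^2(x - 1)^2 is the characteristic polynomial.

(x - 6)^2(x - 1)^2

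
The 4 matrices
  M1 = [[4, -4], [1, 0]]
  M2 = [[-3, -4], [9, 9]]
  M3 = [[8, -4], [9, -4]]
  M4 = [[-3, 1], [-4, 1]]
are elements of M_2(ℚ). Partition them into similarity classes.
Characteristic polynomials: χ_{M1} = (x - 2)^2, χ_{M2} = (x - 3)^2, χ_{M3} = (x - 2)^2, χ_{M4} = (x + 1)^2.

{M1, M3}: invariant factors (x - 2)^2.

{M2}: invariant factors (x - 3)^2.

{M4}: invariant factors (x + 1)^2.

Matrices are similar if and only if their invariant-factor lists agree; the partition into similarity classes is {M1, M3}, {M2}, {M4}.

3 classes: {M1, M3}, {M2}, {M4}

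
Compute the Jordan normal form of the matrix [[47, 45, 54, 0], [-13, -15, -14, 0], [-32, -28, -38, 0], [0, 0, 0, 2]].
J = [[-4, 1, 0, 0], [0, -4, 0, 0], [0, 0, 2, 0], [0, 0, 0, 2]]

The characteristic polynomial is det(xI - A) = (x - 2)^2(x + 4)^2, so the eigenvalues are -4 (algebraic multiplicity 2), 2 (algebraic multiplicity 2).

For λ = -4: rank(A + 4I) = 3, rank((A + 4I)^2) = 2. The eigenspace has dimension 4 - 3 = 1, so there is 1 Jordan block; the rank sequence gives block sizes [2].

For λ = 2: rank(A - 2I) = 2. The eigenspace has dimension 4 - 2 = 2, so there are 2 Jordan blocks; the rank sequence gives block sizes [1, 1].

Assembling the blocks gives the Jordan form J above.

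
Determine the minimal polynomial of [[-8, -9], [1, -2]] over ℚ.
m_A(x) = (x + 5)^2

The characteristic polynomial factors as (x + 5)^2. The minimal polynomial is ∏(x - λ)^{k_λ} where k_λ is the size of the largest Jordan block at λ.

For λ = -5: rank(A + 5I) = 1, and the largest Jordan block has size 2 (the smallest k with rank((A + 5I)^k) = rank((A + 5I)^(k+1))).

So m_A(x) = (x + 5)^2.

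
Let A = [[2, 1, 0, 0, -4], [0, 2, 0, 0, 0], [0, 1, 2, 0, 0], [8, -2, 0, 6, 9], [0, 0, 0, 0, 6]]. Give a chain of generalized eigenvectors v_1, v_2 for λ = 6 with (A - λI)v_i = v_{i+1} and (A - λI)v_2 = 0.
v_1 = [[-1, 0, 0, 1, 1]]^T, v_2 = [[0, 0, 0, 1, 0]]^T

We seek v_1 ∈ ker((A - 6I)^2) \ ker(A - 6I), then set v_{i+1} = (A - 6I) v_i.

One such chain is v_1 = [[-1, 0, 0, 1, 1]]^T, v_2 = [[0, 0, 0, 1, 0]]^T. Check: (A - 6I) v_2 = [[0, 0, 0, 0, 0]]^T = 0.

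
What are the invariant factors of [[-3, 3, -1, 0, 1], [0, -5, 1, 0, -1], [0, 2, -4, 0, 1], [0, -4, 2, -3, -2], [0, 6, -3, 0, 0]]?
x + 3, x + 3, (x + 3)^3

The Jordan structure of A has elementary divisors (x + 3)^3, (x + 3), (x + 3). Arranging the block sizes at each eigenvalue in decreasing order and taking row products gives the invariant factors.

Invariant factors (smallest first, each dividing the next): x + 3, x + 3, (x + 3)^3.

Check: the last factor (x + 3)^3 is the minimal polynomial, and the product (x + 3)^5 is the characteristic polynomial.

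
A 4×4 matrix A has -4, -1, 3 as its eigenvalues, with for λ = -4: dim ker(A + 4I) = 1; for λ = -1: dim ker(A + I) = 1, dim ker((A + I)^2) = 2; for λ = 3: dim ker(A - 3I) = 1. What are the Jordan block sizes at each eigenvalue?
λ = -4: successive nullity increments [1] count blocks of size ≥ k; block sizes are [1].
λ = -1: successive nullity increments [1, 1] count blocks of size ≥ k; block sizes are [2].
λ = 3: successive nullity increments [1] count blocks of size ≥ k; block sizes are [1].

Jordan blocks: (-4, 1), (-1, 2), (3, 1)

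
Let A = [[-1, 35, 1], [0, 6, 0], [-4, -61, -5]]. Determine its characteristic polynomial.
χ_A(x) = (x - 6)(x + 3)^2

xI - A = [[x + 1, -35, -1], [0, x - 6, 0], [4, 61, x + 5]].

Expanding det(xI - A) along the first row:
det(xI - A) = + (x + 1)·det([[x - 6, 0], [61, x + 5]]) - (-35)·det([[0, 0], [4, x + 5]]) + (-1)·det([[0, x - 6], [4, 61]]).

Evaluating gives χ_A(x) = x^3 - 27x - 54 = (x - 6)(x + 3)^2.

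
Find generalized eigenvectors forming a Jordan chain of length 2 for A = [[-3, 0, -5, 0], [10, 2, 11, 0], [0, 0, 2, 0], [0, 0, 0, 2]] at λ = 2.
We seek v_1 ∈ ker((A - 2I)^2) \ ker(A - 2I), then set v_{i+1} = (A - 2I) v_i.

One such chain is v_1 = [[-1, 0, 1, 0]]^T, v_2 = [[0, 1, 0, 0]]^T. Check: (A - 2I) v_2 = [[0, 0, 0, 0]]^T = 0.

v_1 = [[-1, 0, 1, 0]]^T, v_2 = [[0, 1, 0, 0]]^T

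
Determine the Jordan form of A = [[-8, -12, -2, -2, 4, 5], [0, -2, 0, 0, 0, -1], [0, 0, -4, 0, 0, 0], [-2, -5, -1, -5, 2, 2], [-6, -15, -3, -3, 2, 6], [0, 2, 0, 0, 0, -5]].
The characteristic polynomial is det(xI - A) = (x + 3)^2(x + 4)^4, so the eigenvalues are -4 (algebraic multiplicity 4), -3 (algebraic multiplicity 2).

For λ = -4: rank(A + 4I) = 2. The eigenspace has dimension 6 - 2 = 4, so there are 4 Jordan blocks; the rank sequence gives block sizes [1, 1, 1, 1].

For λ = -3: rank(A + 3I) = 5, rank((A + 3I)^2) = 4. The eigenspace has dimension 6 - 5 = 1, so there is 1 Jordan block; the rank sequence gives block sizes [2].

Assembling the blocks gives the Jordan form J above.

J = [[-4, 0, 0, 0, 0, 0], [0, -4, 0, 0, 0, 0], [0, 0, -4, 0, 0, 0], [0, 0, 0, -4, 0, 0], [0, 0, 0, 0, -3, 1], [0, 0, 0, 0, 0, -3]]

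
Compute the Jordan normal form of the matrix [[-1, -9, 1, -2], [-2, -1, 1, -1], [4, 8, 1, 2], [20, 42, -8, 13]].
J = [[3, 1, 0, 0], [0, 3, 1, 0], [0, 0, 3, 0], [0, 0, 0, 3]]

The characteristic polynomial is det(xI - A) = (x - 3)^4, so the eigenvalues are 3 (algebraic multiplicity 4).

For λ = 3: rank(A - 3I) = 2, rank((A - 3I)^2) = 1, rank((A - 3I)^3) = 0. The eigenspace has dimension 4 - 2 = 2, so there are 2 Jordan blocks; the rank sequence gives block sizes [3, 1].

Assembling the blocks gives the Jordan form J above.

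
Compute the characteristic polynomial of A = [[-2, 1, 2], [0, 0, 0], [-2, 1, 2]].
xI - A = [[x + 2, -1, -2], [0, x, 0], [2, -1, x - 2]].

Expanding det(xI - A) along the first row:
det(xI - A) = + (x + 2)·det([[x, 0], [-1, x - 2]]) - (-1)·det([[0, 0], [2, x - 2]]) + (-2)·det([[0, x], [2, -1]]).

Evaluating gives χ_A(x) = x^3.

χ_A(x) = x^3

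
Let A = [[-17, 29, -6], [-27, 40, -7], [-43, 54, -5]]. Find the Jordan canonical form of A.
J = [[6, 1, 0], [0, 6, 1], [0, 0, 6]]

The characteristic polynomial is det(xI - A) = (x - 6)^3, so the eigenvalues are 6 (algebraic multiplicity 3).

For λ = 6: rank(A - 6I) = 2, rank((A - 6I)^2) = 1, rank((A - 6I)^3) = 0. The eigenspace has dimension 3 - 2 = 1, so there is 1 Jordan block; the rank sequence gives block sizes [3].

Assembling the blocks gives the Jordan form J above.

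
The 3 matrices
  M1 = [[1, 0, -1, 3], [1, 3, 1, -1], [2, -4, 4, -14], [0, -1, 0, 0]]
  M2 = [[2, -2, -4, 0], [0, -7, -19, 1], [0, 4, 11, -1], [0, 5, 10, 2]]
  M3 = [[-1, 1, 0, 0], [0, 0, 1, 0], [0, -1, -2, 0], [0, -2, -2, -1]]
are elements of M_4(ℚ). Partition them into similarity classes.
Characteristic polynomials: χ_{M1} = (x - 2)^4, χ_{M2} = (x - 2)^4, χ_{M3} = (x + 1)^4.

{M1, M2}: invariant factors x - 2, (x - 2)^3.

{M3}: invariant factors x + 1, (x + 1)^3.

Matrices are similar if and only if their invariant-factor lists agree; the partition into similarity classes is {M1, M2}, {M3}.

2 classes: {M1, M2}, {M3}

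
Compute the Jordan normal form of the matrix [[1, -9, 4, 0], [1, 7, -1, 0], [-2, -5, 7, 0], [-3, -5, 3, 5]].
J = [[5, 1, 0, 0], [0, 5, 1, 0], [0, 0, 5, 0], [0, 0, 0, 5]]

The characteristic polynomial is det(xI - A) = (x - 5)^4, so the eigenvalues are 5 (algebraic multiplicity 4).

For λ = 5: rank(A - 5I) = 2, rank((A - 5I)^2) = 1, rank((A - 5I)^3) = 0. The eigenspace has dimension 4 - 2 = 2, so there are 2 Jordan blocks; the rank sequence gives block sizes [3, 1].

Assembling the blocks gives the Jordan form J above.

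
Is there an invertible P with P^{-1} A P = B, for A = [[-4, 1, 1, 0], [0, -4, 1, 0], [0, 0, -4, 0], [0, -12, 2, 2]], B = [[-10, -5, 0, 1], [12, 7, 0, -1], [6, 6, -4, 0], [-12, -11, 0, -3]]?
Both have characteristic polynomial (x - 2)(x + 4)^3, but the minimal polynomial of A is (x - 2)(x + 4)^3 while the minimal polynomial of B is (x - 2)(x + 4)^2. The minimal polynomial is a similarity invariant, so A and B are not similar.

No.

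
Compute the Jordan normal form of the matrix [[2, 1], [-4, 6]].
J = [[4, 1], [0, 4]]

The characteristic polynomial is det(xI - A) = (x - 4)^2, so the eigenvalues are 4 (algebraic multiplicity 2).

For λ = 4: rank(A - 4I) = 1, rank((A - 4I)^2) = 0. The eigenspace has dimension 2 - 1 = 1, so there is 1 Jordan block; the rank sequence gives block sizes [2].

Assembling the blocks gives the Jordan form J above.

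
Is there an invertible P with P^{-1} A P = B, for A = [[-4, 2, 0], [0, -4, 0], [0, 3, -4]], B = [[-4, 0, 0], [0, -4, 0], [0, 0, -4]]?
No.

Both have characteristic polynomial (x + 4)^3, but the minimal polynomial of A is (x + 4)^2 while the minimal polynomial of B is x + 4. The minimal polynomial is a similarity invariant, so A and B are not similar.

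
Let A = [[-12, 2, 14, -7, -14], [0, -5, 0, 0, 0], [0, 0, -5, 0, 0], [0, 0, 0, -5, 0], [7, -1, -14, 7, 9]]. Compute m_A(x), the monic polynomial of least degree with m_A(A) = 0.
The characteristic polynomial factors as (x - 2)(x + 5)^4. The minimal polynomial is ∏(x - λ)^{k_λ} where k_λ is the size of the largest Jordan block at λ.

For λ = -5: rank(A + 5I) = 2, and the largest Jordan block has size 2 (the smallest k with rank((A + 5I)^k) = rank((A + 5I)^(k+1))).
For λ = 2: rank(A - 2I) = 4, and the largest Jordan block has size 1 (the smallest k with rank((A - 2I)^k) = rank((A - 2I)^(k+1))).

So m_A(x) = (x - 2)(x + 5)^2.

m_A(x) = (x - 2)(x + 5)^2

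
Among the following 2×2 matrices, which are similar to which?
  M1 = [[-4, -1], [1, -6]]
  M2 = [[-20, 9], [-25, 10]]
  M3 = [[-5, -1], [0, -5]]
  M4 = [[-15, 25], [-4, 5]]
1 class: {M1, M2, M3, M4}

Characteristic polynomials: χ_{M1} = (x + 5)^2, χ_{M2} = (x + 5)^2, χ_{M3} = (x + 5)^2, χ_{M4} = (x + 5)^2.

{M1, M2, M3, M4}: invariant factors (x + 5)^2.

Matrices are similar if and only if their invariant-factor lists agree; the partition into similarity classes is {M1, M2, M3, M4}.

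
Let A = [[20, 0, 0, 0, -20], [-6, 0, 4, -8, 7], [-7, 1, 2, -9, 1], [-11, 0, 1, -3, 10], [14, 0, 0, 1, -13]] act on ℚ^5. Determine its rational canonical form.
The invariant factors of A (the non-unit diagonal entries of the Smith normal form of xI - A over ℚ[x]) are (x - 5)(x - 1)(x^3 - 3x + 4), each dividing the next. The characteristic polynomial is their product, (x - 5)(x - 1)(x^3 - 3x + 4).

The rational canonical form is the block-diagonal matrix of companion matrices C(f_i):
R = [[0, 0, 0, 0, -20], [1, 0, 0, 0, 39], [0, 1, 0, 0, -22], [0, 0, 1, 0, -2], [0, 0, 0, 1, 6]].

Note the characteristic polynomial does not split into linear factors over ℚ, so A has no Jordan form over ℚ; the rational canonical form exists over any field.

R = [[0, 0, 0, 0, -20], [1, 0, 0, 0, 39], [0, 1, 0, 0, -22], [0, 0, 1, 0, -2], [0, 0, 0, 1, 6]]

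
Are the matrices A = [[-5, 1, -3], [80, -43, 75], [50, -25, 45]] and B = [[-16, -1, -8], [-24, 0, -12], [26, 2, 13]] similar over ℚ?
Two matrices over a field are similar if and only if they have the same invariant factors.

Both A and B have characteristic polynomial x^2(x + 3) and minimal polynomial x^2(x + 3). Computing further, both have invariant factors x^2(x + 3). Hence A and B are similar.

Yes.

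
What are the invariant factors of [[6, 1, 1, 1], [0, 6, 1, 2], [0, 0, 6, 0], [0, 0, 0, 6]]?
x - 6, (x - 6)^3

The Jordan structure of A has elementary divisors (x - 6)^3, (x - 6). Arranging the block sizes at each eigenvalue in decreasing order and taking row products gives the invariant factors.

Invariant factors (smallest first, each dividing the next): x - 6, (x - 6)^3.

Check: the last factor (x - 6)^3 is the minimal polynomial, and the product (x - 6)^4 is the characteristic polynomial.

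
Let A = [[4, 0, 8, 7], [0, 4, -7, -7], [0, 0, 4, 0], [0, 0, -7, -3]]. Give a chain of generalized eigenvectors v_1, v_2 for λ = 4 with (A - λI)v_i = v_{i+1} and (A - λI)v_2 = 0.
We seek v_1 ∈ ker((A - 4I)^2) \ ker(A - 4I), then set v_{i+1} = (A - 4I) v_i.

One such chain is v_1 = [[-1, 0, 1, -1]]^T, v_2 = [[1, 0, 0, 0]]^T. Check: (A - 4I) v_2 = [[0, 0, 0, 0]]^T = 0.

v_1 = [[-1, 0, 1, -1]]^T, v_2 = [[1, 0, 0, 0]]^T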